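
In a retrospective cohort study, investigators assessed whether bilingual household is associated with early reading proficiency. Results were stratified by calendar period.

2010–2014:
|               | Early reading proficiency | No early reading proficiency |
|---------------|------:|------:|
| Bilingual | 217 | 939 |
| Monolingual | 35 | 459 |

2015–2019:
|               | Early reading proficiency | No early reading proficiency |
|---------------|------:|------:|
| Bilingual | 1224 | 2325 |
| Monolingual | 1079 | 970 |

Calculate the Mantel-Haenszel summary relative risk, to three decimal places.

0.724

RR_MH = Σ(aᵢ·n₀ᵢ/nᵢ) / Σ(cᵢ·n₁ᵢ/nᵢ), with n₁ᵢ = aᵢ+bᵢ (exposed), n₀ᵢ = cᵢ+dᵢ (unexposed), nᵢ = n₁ᵢ+n₀ᵢ.
Stratum 1 (2010–2014): n₁ = 1156, n₀ = 494, n = 1650; a·n₀/n = 217·494/1650 = 64.9685; c·n₁/n = 35·1156/1650 = 24.5212
Stratum 2 (2015–2019): n₁ = 3549, n₀ = 2049, n = 5598; a·n₀/n = 1224·2049/5598 = 448.0129; c·n₁/n = 1079·3549/5598 = 684.0606
RR_MH = (64.9685 + 448.0129) / (24.5212 + 684.0606) = 512.9813 / 708.5818 = 0.72396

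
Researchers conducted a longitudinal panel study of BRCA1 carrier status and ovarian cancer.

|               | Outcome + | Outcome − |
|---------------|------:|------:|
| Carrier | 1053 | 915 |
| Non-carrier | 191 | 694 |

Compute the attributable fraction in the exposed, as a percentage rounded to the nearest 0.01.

59.66

Cells: a = 1053, b = 915, c = 191, d = 694.
Risk in exposed = 1053/1968 = 0.53506; risk in unexposed = 191/885 = 0.21582.
RR = 0.53506/0.21582 = 2.47921
AR% = (RR − 1)/RR × 100 = (2.47921 − 1)/2.47921 × 100 = 59.6646%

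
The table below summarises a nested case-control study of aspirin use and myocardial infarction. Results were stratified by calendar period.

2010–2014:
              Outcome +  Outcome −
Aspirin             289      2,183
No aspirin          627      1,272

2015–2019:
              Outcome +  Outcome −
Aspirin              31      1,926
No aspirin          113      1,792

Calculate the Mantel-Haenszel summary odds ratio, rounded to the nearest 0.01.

0.27

OR_MH = Σ(aᵢdᵢ/nᵢ) / Σ(bᵢcᵢ/nᵢ), where nᵢ is the stratum total.
Stratum 1 (2010–2014): n = 4371; a·d/n = 289·1272/4371 = 84.1016; b·c/n = 2183·627/4371 = 313.1414
Stratum 2 (2015–2019): n = 3862; a·d/n = 31·1792/3862 = 14.3843; b·c/n = 1926·113/3862 = 56.3537
OR_MH = (84.1016 + 14.3843) / (313.1414 + 56.3537) = 98.4858 / 369.4951 = 0.26654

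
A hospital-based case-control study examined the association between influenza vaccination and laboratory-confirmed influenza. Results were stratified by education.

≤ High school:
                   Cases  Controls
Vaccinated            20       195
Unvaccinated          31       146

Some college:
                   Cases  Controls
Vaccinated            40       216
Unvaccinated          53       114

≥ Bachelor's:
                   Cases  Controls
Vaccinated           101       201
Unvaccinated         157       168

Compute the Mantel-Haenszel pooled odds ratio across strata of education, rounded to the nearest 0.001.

OR_MH = Σ(aᵢdᵢ/nᵢ) / Σ(bᵢcᵢ/nᵢ), where nᵢ is the stratum total.
Stratum 1 (≤ High school): n = 392; a·d/n = 20·146/392 = 7.4490; b·c/n = 195·31/392 = 15.4209
Stratum 2 (Some college): n = 423; a·d/n = 40·114/423 = 10.7801; b·c/n = 216·53/423 = 27.0638
Stratum 3 (≥ Bachelor's): n = 627; a·d/n = 101·168/627 = 27.0622; b·c/n = 201·157/627 = 50.3301
OR_MH = (7.4490 + 10.7801 + 27.0622) / (15.4209 + 27.0638 + 50.3301) = 45.2913 / 92.8149 = 0.48797

0.488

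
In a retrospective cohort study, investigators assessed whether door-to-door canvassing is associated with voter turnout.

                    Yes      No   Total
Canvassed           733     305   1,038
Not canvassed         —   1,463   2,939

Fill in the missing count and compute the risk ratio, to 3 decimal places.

1.406

The missing cell is in the unexposed row: 2939 − 1463 = 1476.
So a = 733, b = 305, c = 1476, d = 1463.
RR = [a/(a+b)] / [c/(c+d)] = (733/1038) / (1476/2939) = 0.70617/0.50221 = 1.40611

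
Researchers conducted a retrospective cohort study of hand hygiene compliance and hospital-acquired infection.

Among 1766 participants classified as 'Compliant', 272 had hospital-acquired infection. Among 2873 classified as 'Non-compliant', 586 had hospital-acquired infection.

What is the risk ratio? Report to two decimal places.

0.76

From the description: a = 272, b = 1494, c = 586, d = 2287.
Risk in exposed = 272/1766 = 0.15402; risk in unexposed = 586/2873 = 0.20397.
RR = 0.15402 / 0.20397 = 0.75512
The risk is 24% lower among the exposed than among the unexposed.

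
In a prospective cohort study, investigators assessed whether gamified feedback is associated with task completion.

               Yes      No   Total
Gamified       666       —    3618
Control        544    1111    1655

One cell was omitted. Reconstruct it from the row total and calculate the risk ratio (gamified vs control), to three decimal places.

0.560

The missing cell is in the exposed row: 3618 − 666 = 2952.
So a = 666, b = 2952, c = 544, d = 1111.
RR = [a/(a+b)] / [c/(c+d)] = (666/3618) / (544/1655) = 0.18408/0.32870 = 0.56002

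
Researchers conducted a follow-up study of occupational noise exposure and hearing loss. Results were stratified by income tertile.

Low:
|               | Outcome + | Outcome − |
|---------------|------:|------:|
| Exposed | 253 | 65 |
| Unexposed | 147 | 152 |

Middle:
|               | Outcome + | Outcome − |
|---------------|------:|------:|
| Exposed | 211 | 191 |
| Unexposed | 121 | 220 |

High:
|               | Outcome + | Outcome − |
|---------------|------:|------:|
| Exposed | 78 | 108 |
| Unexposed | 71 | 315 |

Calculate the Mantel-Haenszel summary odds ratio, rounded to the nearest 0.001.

2.796

OR_MH = Σ(aᵢdᵢ/nᵢ) / Σ(bᵢcᵢ/nᵢ), where nᵢ is the stratum total.
Stratum 1 (Low): n = 617; a·d/n = 253·152/617 = 62.3274; b·c/n = 65·147/617 = 15.4862
Stratum 2 (Middle): n = 743; a·d/n = 211·220/743 = 62.4764; b·c/n = 191·121/743 = 31.1050
Stratum 3 (High): n = 572; a·d/n = 78·315/572 = 42.9545; b·c/n = 108·71/572 = 13.4056
OR_MH = (62.3274 + 62.4764 + 42.9545) / (15.4862 + 31.1050 + 13.4056) = 167.7584 / 59.9968 = 2.79612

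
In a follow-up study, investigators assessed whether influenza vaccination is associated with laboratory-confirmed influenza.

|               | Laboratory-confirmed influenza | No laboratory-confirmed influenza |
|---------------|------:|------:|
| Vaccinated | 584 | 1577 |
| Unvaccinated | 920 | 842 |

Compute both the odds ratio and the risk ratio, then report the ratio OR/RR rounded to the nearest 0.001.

0.655

Cells: a = 584, b = 1577, c = 920, d = 842.
OR = (584·842)/(1577·920) = 491728/1450840 = 0.33893
Risk in exposed = 584/2161 = 0.27025; risk in unexposed = 920/1762 = 0.52213; RR = 0.51758
OR/RR = 0.33893 / 0.51758 = 0.65483
The outcome is not rare, so the OR lies further from 1 than the RR.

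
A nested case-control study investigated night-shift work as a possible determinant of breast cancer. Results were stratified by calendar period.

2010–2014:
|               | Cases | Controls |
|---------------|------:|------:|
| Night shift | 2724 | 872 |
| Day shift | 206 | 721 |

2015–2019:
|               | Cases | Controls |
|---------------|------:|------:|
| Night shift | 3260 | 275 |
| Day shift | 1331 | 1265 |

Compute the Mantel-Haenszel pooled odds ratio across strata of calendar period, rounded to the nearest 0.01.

11.13

OR_MH = Σ(aᵢdᵢ/nᵢ) / Σ(bᵢcᵢ/nᵢ), where nᵢ is the stratum total.
Stratum 1 (2010–2014): n = 4523; a·d/n = 2724·721/4523 = 434.2260; b·c/n = 872·206/4523 = 39.7152
Stratum 2 (2015–2019): n = 6131; a·d/n = 3260·1265/6131 = 672.6309; b·c/n = 275·1331/6131 = 59.7007
OR_MH = (434.2260 + 672.6309) / (39.7152 + 59.7007) = 1106.8568 / 99.4159 = 11.13360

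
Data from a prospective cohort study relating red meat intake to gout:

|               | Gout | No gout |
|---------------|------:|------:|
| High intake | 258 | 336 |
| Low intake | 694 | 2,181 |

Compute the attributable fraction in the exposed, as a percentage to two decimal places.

Cells: a = 258, b = 336, c = 694, d = 2181.
Risk in exposed = 258/594 = 0.43434; risk in unexposed = 694/2875 = 0.24139.
RR = 0.43434/0.24139 = 1.79933
AR% = (RR − 1)/RR × 100 = (1.79933 − 1)/1.79933 × 100 = 44.4239%

44.42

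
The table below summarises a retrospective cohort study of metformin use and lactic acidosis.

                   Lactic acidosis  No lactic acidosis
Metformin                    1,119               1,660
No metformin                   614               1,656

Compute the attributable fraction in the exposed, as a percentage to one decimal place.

32.8

Cells: a = 1119, b = 1660, c = 614, d = 1656.
Risk in exposed = 1119/2779 = 0.40266; risk in unexposed = 614/2270 = 0.27048.
RR = 0.40266/0.27048 = 1.48867
AR% = (RR − 1)/RR × 100 = (1.48867 − 1)/1.48867 × 100 = 32.8260%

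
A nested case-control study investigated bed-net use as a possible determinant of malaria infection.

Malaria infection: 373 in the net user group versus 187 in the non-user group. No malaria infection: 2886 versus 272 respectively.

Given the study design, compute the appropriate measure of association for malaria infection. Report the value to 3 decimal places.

0.188

From the description: a = 373, b = 2886, c = 187, d = 272.
This is a nested case-control study: participants were sampled on outcome status, so risks in the source population cannot be estimated directly — relative risk is not valid here. The odds ratio is the appropriate measure.
OR = (a·d)/(b·c) = (373 × 272) / (2886 × 187) = 101456 / 539682 = 0.18799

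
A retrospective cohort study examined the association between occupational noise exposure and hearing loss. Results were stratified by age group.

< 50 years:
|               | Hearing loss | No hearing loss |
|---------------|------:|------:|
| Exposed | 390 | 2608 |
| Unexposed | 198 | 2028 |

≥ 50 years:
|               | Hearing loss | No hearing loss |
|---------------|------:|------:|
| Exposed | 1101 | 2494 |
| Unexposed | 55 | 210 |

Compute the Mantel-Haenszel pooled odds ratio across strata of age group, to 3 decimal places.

OR_MH = Σ(aᵢdᵢ/nᵢ) / Σ(bᵢcᵢ/nᵢ), where nᵢ is the stratum total.
Stratum 1 (< 50 years): n = 5224; a·d/n = 390·2028/5224 = 151.4012; b·c/n = 2608·198/5224 = 98.8484
Stratum 2 (≥ 50 years): n = 3860; a·d/n = 1101·210/3860 = 59.8990; b·c/n = 2494·55/3860 = 35.5363
OR_MH = (151.4012 + 59.8990) / (98.8484 + 35.5363) = 211.3002 / 134.3847 = 1.57235

1.572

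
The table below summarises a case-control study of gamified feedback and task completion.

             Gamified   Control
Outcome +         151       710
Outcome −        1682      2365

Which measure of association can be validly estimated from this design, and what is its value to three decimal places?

0.299

Reading the table with exposure as columns: a = 151 (Gamified, case), b = 1682 (Gamified, non-case), c = 710 (Control, case), d = 2365.
This is a case-control study: participants were sampled on outcome status, so risks in the source population cannot be estimated directly — relative risk is not valid here. The odds ratio is the appropriate measure.
OR = (a·d)/(b·c) = (151 × 2365) / (1682 × 710) = 357115 / 1194220 = 0.29904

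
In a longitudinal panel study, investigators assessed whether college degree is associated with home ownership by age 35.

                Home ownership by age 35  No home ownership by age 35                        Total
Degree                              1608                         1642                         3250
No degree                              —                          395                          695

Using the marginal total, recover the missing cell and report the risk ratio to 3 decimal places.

The missing cell is in the unexposed row: 695 − 395 = 300.
So a = 1608, b = 1642, c = 300, d = 395.
RR = [a/(a+b)] / [c/(c+d)] = (1608/3250) / (300/695) = 0.49477/0.43165 = 1.14622

1.146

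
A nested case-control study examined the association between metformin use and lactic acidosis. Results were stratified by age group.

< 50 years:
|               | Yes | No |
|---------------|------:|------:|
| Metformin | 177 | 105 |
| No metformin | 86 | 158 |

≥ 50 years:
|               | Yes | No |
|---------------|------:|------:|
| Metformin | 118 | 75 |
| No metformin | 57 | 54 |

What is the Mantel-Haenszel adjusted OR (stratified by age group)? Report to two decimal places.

OR_MH = Σ(aᵢdᵢ/nᵢ) / Σ(bᵢcᵢ/nᵢ), where nᵢ is the stratum total.
Stratum 1 (< 50 years): n = 526; a·d/n = 177·158/526 = 53.1673; b·c/n = 105·86/526 = 17.1673
Stratum 2 (≥ 50 years): n = 304; a·d/n = 118·54/304 = 20.9605; b·c/n = 75·57/304 = 14.0625
OR_MH = (53.1673 + 20.9605) / (17.1673 + 14.0625) = 74.1278 / 31.2298 = 2.37362

2.37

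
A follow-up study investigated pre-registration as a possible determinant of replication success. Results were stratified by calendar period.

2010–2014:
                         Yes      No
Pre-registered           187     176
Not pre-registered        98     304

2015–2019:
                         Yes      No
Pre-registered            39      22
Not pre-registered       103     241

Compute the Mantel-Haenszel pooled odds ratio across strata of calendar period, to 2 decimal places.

OR_MH = Σ(aᵢdᵢ/nᵢ) / Σ(bᵢcᵢ/nᵢ), where nᵢ is the stratum total.
Stratum 1 (2010–2014): n = 765; a·d/n = 187·304/765 = 74.3111; b·c/n = 176·98/765 = 22.5464
Stratum 2 (2015–2019): n = 405; a·d/n = 39·241/405 = 23.2074; b·c/n = 22·103/405 = 5.5951
OR_MH = (74.3111 + 23.2074) / (22.5464 + 5.5951) = 97.5185 / 28.1415 = 3.46530

3.47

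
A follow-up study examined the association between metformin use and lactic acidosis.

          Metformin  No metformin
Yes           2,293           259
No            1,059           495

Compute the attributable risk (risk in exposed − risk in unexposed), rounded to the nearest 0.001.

0.341

Reading the table with exposure as columns: a = 2293 (Metformin, case), b = 1059 (Metformin, non-case), c = 259 (No metformin, case), d = 495.
Risk in exposed = 2293/3352 = 0.684069; risk in unexposed = 259/754 = 0.343501.
Risk difference = 0.684069 − 0.343501 = 0.340568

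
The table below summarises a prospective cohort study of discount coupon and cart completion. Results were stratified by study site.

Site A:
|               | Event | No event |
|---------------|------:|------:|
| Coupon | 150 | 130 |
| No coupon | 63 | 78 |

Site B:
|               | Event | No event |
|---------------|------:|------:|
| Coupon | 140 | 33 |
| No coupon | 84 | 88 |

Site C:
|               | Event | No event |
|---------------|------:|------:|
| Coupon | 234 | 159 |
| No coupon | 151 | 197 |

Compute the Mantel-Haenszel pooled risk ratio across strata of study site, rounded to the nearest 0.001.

1.401

RR_MH = Σ(aᵢ·n₀ᵢ/nᵢ) / Σ(cᵢ·n₁ᵢ/nᵢ), with n₁ᵢ = aᵢ+bᵢ (exposed), n₀ᵢ = cᵢ+dᵢ (unexposed), nᵢ = n₁ᵢ+n₀ᵢ.
Stratum 1 (Site A): n₁ = 280, n₀ = 141, n = 421; a·n₀/n = 150·141/421 = 50.2375; c·n₁/n = 63·280/421 = 41.9002
Stratum 2 (Site B): n₁ = 173, n₀ = 172, n = 345; a·n₀/n = 140·172/345 = 69.7971; c·n₁/n = 84·173/345 = 42.1217
Stratum 3 (Site C): n₁ = 393, n₀ = 348, n = 741; a·n₀/n = 234·348/741 = 109.8947; c·n₁/n = 151·393/741 = 80.0850
RR_MH = (50.2375 + 69.7971 + 109.8947) / (41.9002 + 42.1217 + 80.0850) = 229.9294 / 164.1070 = 1.40109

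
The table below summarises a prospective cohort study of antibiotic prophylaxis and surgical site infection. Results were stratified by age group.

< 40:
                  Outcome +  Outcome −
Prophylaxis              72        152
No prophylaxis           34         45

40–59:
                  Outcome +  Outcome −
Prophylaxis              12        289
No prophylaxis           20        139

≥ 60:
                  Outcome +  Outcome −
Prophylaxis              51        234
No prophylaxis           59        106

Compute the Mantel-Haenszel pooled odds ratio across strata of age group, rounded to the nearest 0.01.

0.44

OR_MH = Σ(aᵢdᵢ/nᵢ) / Σ(bᵢcᵢ/nᵢ), where nᵢ is the stratum total.
Stratum 1 (< 40): n = 303; a·d/n = 72·45/303 = 10.6931; b·c/n = 152·34/303 = 17.0561
Stratum 2 (40–59): n = 460; a·d/n = 12·139/460 = 3.6261; b·c/n = 289·20/460 = 12.5652
Stratum 3 (≥ 60): n = 450; a·d/n = 51·106/450 = 12.0133; b·c/n = 234·59/450 = 30.6800
OR_MH = (10.6931 + 3.6261 + 12.0133) / (17.0561 + 12.5652 + 30.6800) = 26.3325 / 60.3013 = 0.43668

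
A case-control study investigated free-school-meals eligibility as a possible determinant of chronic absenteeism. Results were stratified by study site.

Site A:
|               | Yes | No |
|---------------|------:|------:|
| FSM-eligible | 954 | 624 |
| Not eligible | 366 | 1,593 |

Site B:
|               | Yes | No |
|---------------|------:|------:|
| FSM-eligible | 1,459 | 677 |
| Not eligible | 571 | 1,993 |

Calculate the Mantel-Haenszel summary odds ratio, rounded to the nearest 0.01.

OR_MH = Σ(aᵢdᵢ/nᵢ) / Σ(bᵢcᵢ/nᵢ), where nᵢ is the stratum total.
Stratum 1 (Site A): n = 3537; a·d/n = 954·1593/3537 = 429.6641; b·c/n = 624·366/3537 = 64.5700
Stratum 2 (Site B): n = 4700; a·d/n = 1459·1993/4700 = 618.6781; b·c/n = 677·571/4700 = 82.2483
OR_MH = (429.6641 + 618.6781) / (64.5700 + 82.2483) = 1048.3422 / 146.8183 = 7.14041

7.14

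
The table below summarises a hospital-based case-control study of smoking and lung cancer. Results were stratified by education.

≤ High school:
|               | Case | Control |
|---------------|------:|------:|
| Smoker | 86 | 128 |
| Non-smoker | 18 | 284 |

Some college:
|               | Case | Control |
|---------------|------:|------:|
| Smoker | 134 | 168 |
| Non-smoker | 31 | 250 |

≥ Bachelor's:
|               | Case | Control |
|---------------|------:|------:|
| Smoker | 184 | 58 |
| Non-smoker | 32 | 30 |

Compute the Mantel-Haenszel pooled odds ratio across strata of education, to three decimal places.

6.304

OR_MH = Σ(aᵢdᵢ/nᵢ) / Σ(bᵢcᵢ/nᵢ), where nᵢ is the stratum total.
Stratum 1 (≤ High school): n = 516; a·d/n = 86·284/516 = 47.3333; b·c/n = 128·18/516 = 4.4651
Stratum 2 (Some college): n = 583; a·d/n = 134·250/583 = 57.4614; b·c/n = 168·31/583 = 8.9331
Stratum 3 (≥ Bachelor's): n = 304; a·d/n = 184·30/304 = 18.1579; b·c/n = 58·32/304 = 6.1053
OR_MH = (47.3333 + 57.4614 + 18.1579) / (4.4651 + 8.9331 + 6.1053) = 122.9526 / 19.5035 = 6.30414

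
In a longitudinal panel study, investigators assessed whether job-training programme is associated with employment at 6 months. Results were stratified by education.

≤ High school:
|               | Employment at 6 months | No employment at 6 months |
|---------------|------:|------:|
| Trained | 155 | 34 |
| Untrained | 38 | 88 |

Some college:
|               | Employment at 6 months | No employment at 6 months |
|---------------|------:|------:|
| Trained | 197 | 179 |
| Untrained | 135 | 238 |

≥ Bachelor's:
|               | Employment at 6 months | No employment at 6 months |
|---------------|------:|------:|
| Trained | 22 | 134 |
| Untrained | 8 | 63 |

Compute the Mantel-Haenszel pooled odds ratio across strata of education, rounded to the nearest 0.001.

2.726

OR_MH = Σ(aᵢdᵢ/nᵢ) / Σ(bᵢcᵢ/nᵢ), where nᵢ is the stratum total.
Stratum 1 (≤ High school): n = 315; a·d/n = 155·88/315 = 43.3016; b·c/n = 34·38/315 = 4.1016
Stratum 2 (Some college): n = 749; a·d/n = 197·238/749 = 62.5981; b·c/n = 179·135/749 = 32.2630
Stratum 3 (≥ Bachelor's): n = 227; a·d/n = 22·63/227 = 6.1057; b·c/n = 134·8/227 = 4.7225
OR_MH = (43.3016 + 62.5981 + 6.1057) / (4.1016 + 32.2630 + 4.7225) = 112.0054 / 41.0871 = 2.72605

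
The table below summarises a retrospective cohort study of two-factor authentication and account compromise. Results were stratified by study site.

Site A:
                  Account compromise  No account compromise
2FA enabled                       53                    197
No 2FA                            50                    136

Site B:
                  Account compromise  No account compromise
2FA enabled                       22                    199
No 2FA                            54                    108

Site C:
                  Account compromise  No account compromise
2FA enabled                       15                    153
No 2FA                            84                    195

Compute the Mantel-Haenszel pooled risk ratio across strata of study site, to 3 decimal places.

0.452

RR_MH = Σ(aᵢ·n₀ᵢ/nᵢ) / Σ(cᵢ·n₁ᵢ/nᵢ), with n₁ᵢ = aᵢ+bᵢ (exposed), n₀ᵢ = cᵢ+dᵢ (unexposed), nᵢ = n₁ᵢ+n₀ᵢ.
Stratum 1 (Site A): n₁ = 250, n₀ = 186, n = 436; a·n₀/n = 53·186/436 = 22.6101; c·n₁/n = 50·250/436 = 28.6697
Stratum 2 (Site B): n₁ = 221, n₀ = 162, n = 383; a·n₀/n = 22·162/383 = 9.3055; c·n₁/n = 54·221/383 = 31.1593
Stratum 3 (Site C): n₁ = 168, n₀ = 279, n = 447; a·n₀/n = 15·279/447 = 9.3624; c·n₁/n = 84·168/447 = 31.5705
RR_MH = (22.6101 + 9.3055 + 9.3624) / (28.6697 + 31.1593 + 31.5705) = 41.2780 / 91.3995 = 0.45162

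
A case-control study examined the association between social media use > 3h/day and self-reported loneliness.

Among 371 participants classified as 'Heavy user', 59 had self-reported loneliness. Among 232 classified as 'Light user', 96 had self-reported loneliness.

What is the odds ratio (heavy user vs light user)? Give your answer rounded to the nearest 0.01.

From the description: a = 59, b = 312, c = 96, d = 136.
OR = (a·d)/(b·c) = (59 × 136) / (312 × 96) = 8024 / 29952 = 0.26790
Exposure is associated with lower odds of self-reported loneliness (OR = 0.27 < 1).

0.27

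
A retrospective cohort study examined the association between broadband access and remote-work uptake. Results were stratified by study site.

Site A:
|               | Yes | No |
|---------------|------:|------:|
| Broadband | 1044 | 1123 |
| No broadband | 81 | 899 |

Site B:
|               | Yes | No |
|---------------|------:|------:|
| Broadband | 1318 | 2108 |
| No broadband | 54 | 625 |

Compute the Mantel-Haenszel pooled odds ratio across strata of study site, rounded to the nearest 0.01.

8.81

OR_MH = Σ(aᵢdᵢ/nᵢ) / Σ(bᵢcᵢ/nᵢ), where nᵢ is the stratum total.
Stratum 1 (Site A): n = 3147; a·d/n = 1044·899/3147 = 298.2383; b·c/n = 1123·81/3147 = 28.9047
Stratum 2 (Site B): n = 4105; a·d/n = 1318·625/4105 = 200.6699; b·c/n = 2108·54/4105 = 27.7301
OR_MH = (298.2383 + 200.6699) / (28.9047 + 27.7301) = 498.9082 / 56.6348 = 8.80922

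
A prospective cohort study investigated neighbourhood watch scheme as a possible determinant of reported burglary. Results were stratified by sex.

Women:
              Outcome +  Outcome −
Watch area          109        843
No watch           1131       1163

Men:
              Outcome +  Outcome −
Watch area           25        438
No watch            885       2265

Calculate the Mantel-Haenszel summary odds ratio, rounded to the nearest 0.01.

0.14

OR_MH = Σ(aᵢdᵢ/nᵢ) / Σ(bᵢcᵢ/nᵢ), where nᵢ is the stratum total.
Stratum 1 (Women): n = 3246; a·d/n = 109·1163/3246 = 39.0533; b·c/n = 843·1131/3246 = 293.7255
Stratum 2 (Men): n = 3613; a·d/n = 25·2265/3613 = 15.6726; b·c/n = 438·885/3613 = 107.2876
OR_MH = (39.0533 + 15.6726) / (293.7255 + 107.2876) = 54.7259 / 401.0131 = 0.13647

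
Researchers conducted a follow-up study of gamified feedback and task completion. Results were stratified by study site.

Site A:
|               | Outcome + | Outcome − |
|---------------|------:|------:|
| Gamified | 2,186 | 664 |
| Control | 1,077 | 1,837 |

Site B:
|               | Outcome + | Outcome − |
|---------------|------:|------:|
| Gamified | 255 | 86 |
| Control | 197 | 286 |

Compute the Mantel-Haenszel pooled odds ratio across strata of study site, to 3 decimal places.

5.429

OR_MH = Σ(aᵢdᵢ/nᵢ) / Σ(bᵢcᵢ/nᵢ), where nᵢ is the stratum total.
Stratum 1 (Site A): n = 5764; a·d/n = 2186·1837/5764 = 696.6832; b·c/n = 664·1077/5764 = 124.0680
Stratum 2 (Site B): n = 824; a·d/n = 255·286/824 = 88.5073; b·c/n = 86·197/824 = 20.5607
OR_MH = (696.6832 + 88.5073) / (124.0680 + 20.5607) = 785.1905 / 144.6287 = 5.42901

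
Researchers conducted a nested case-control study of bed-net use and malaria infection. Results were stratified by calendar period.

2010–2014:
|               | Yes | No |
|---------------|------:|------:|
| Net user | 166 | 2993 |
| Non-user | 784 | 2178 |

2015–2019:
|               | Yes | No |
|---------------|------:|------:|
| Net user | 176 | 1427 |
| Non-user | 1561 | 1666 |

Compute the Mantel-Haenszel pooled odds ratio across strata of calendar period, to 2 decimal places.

OR_MH = Σ(aᵢdᵢ/nᵢ) / Σ(bᵢcᵢ/nᵢ), where nᵢ is the stratum total.
Stratum 1 (2010–2014): n = 6121; a·d/n = 166·2178/6121 = 59.0668; b·c/n = 2993·784/6121 = 383.3544
Stratum 2 (2015–2019): n = 4830; a·d/n = 176·1666/4830 = 60.7072; b·c/n = 1427·1561/4830 = 461.1899
OR_MH = (59.0668 + 60.7072) / (383.3544 + 461.1899) = 119.7741 / 844.5442 = 0.14182

0.14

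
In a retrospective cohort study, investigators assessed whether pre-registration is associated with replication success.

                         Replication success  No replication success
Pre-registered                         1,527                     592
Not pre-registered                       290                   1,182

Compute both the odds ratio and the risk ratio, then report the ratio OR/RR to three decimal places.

2.874

Cells: a = 1527, b = 592, c = 290, d = 1182.
OR = (1527·1182)/(592·290) = 1804914/171680 = 10.51325
Risk in exposed = 1527/2119 = 0.72062; risk in unexposed = 290/1472 = 0.19701; RR = 3.65778
OR/RR = 10.51325 / 3.65778 = 2.87421
The outcome is not rare, so the OR lies further from 1 than the RR.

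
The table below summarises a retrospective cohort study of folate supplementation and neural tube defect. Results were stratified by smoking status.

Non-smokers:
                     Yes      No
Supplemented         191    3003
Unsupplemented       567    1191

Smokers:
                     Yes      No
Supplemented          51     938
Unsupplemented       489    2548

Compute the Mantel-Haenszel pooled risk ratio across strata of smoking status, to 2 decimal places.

0.22

RR_MH = Σ(aᵢ·n₀ᵢ/nᵢ) / Σ(cᵢ·n₁ᵢ/nᵢ), with n₁ᵢ = aᵢ+bᵢ (exposed), n₀ᵢ = cᵢ+dᵢ (unexposed), nᵢ = n₁ᵢ+n₀ᵢ.
Stratum 1 (Non-smokers): n₁ = 3194, n₀ = 1758, n = 4952; a·n₀/n = 191·1758/4952 = 67.8065; c·n₁/n = 567·3194/4952 = 365.7104
Stratum 2 (Smokers): n₁ = 989, n₀ = 3037, n = 4026; a·n₀/n = 51·3037/4026 = 38.4717; c·n₁/n = 489·989/4026 = 120.1244
RR_MH = (67.8065 + 38.4717) / (365.7104 + 120.1244) = 106.2782 / 485.8349 = 0.21875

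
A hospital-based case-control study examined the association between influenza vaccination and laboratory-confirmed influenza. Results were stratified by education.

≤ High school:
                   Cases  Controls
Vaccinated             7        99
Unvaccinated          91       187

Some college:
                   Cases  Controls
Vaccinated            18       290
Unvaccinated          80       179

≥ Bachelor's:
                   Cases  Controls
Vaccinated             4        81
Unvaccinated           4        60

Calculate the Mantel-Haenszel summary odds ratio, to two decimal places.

OR_MH = Σ(aᵢdᵢ/nᵢ) / Σ(bᵢcᵢ/nᵢ), where nᵢ is the stratum total.
Stratum 1 (≤ High school): n = 384; a·d/n = 7·187/384 = 3.4089; b·c/n = 99·91/384 = 23.4609
Stratum 2 (Some college): n = 567; a·d/n = 18·179/567 = 5.6825; b·c/n = 290·80/567 = 40.9171
Stratum 3 (≥ Bachelor's): n = 149; a·d/n = 4·60/149 = 1.6107; b·c/n = 81·4/149 = 2.1745
OR_MH = (3.4089 + 5.6825 + 1.6107) / (23.4609 + 40.9171 + 2.1745) = 10.7021 / 66.5525 = 0.16081

0.16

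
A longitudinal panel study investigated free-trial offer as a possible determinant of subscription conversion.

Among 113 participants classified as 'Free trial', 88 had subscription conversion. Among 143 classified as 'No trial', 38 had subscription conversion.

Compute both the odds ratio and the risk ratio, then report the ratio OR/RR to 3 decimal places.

3.319

From the description: a = 88, b = 25, c = 38, d = 105.
OR = (88·105)/(25·38) = 9240/950 = 9.72632
Risk in exposed = 88/113 = 0.77876; risk in unexposed = 38/143 = 0.26573; RR = 2.93060
OR/RR = 9.72632 / 2.93060 = 3.31888
The outcome is not rare, so the OR lies further from 1 than the RR.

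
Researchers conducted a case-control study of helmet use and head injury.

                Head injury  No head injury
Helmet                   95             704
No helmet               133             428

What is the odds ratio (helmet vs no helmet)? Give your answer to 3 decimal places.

0.434

Cells: a = 95, b = 704, c = 133, d = 428.
OR = (a·d)/(b·c) = (95 × 428) / (704 × 133) = 40660 / 93632 = 0.43425
Exposure is associated with lower odds of head injury (OR = 0.43 < 1).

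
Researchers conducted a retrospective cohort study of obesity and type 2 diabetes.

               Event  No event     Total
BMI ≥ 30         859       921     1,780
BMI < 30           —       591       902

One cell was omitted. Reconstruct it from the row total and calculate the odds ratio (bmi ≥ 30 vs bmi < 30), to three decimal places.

1.772

The missing cell is in the unexposed row: 902 − 591 = 311.
So a = 859, b = 921, c = 311, d = 591.
OR = (a·d)/(b·c) = (859 × 591) / (921 × 311) = 507669 / 286431 = 1.77240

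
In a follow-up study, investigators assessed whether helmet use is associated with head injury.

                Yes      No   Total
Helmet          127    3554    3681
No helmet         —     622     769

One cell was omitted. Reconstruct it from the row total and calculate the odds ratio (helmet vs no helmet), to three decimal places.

0.151

The missing cell is in the unexposed row: 769 − 622 = 147.
So a = 127, b = 3554, c = 147, d = 622.
OR = (a·d)/(b·c) = (127 × 622) / (3554 × 147) = 78994 / 522438 = 0.15120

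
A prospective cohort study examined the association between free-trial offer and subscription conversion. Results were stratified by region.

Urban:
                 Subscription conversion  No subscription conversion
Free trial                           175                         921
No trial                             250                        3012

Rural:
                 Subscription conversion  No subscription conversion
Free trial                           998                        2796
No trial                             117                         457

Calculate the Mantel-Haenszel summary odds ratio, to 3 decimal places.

OR_MH = Σ(aᵢdᵢ/nᵢ) / Σ(bᵢcᵢ/nᵢ), where nᵢ is the stratum total.
Stratum 1 (Urban): n = 4358; a·d/n = 175·3012/4358 = 120.9500; b·c/n = 921·250/4358 = 52.8339
Stratum 2 (Rural): n = 4368; a·d/n = 998·457/4368 = 104.4153; b·c/n = 2796·117/4368 = 74.8929
OR_MH = (120.9500 + 104.4153) / (52.8339 + 74.8929) = 225.3653 / 127.7267 = 1.76443

1.764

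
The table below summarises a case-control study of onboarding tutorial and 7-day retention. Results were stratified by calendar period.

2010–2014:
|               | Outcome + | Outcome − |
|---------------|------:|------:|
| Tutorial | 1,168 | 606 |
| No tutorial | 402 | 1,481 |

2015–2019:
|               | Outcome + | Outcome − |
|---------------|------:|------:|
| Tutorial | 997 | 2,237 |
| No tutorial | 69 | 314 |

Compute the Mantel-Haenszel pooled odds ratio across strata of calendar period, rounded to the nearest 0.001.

OR_MH = Σ(aᵢdᵢ/nᵢ) / Σ(bᵢcᵢ/nᵢ), where nᵢ is the stratum total.
Stratum 1 (2010–2014): n = 3657; a·d/n = 1168·1481/3657 = 473.0129; b·c/n = 606·402/3657 = 66.6153
Stratum 2 (2015–2019): n = 3617; a·d/n = 997·314/3617 = 86.5518; b·c/n = 2237·69/3617 = 42.6743
OR_MH = (473.0129 + 86.5518) / (66.6153 + 42.6743) = 559.5647 / 109.2896 = 5.12002

5.120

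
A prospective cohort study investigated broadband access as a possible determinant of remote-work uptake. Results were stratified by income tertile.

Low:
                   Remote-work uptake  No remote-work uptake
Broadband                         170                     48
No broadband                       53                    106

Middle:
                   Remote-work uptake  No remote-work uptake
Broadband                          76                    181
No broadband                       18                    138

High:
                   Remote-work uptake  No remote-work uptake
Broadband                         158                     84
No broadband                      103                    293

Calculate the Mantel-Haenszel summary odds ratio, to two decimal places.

5.17

OR_MH = Σ(aᵢdᵢ/nᵢ) / Σ(bᵢcᵢ/nᵢ), where nᵢ is the stratum total.
Stratum 1 (Low): n = 377; a·d/n = 170·106/377 = 47.7984; b·c/n = 48·53/377 = 6.7480
Stratum 2 (Middle): n = 413; a·d/n = 76·138/413 = 25.3947; b·c/n = 181·18/413 = 7.8886
Stratum 3 (High): n = 638; a·d/n = 158·293/638 = 72.5611; b·c/n = 84·103/638 = 13.5611
OR_MH = (47.7984 + 25.3947 + 72.5611) / (6.7480 + 7.8886 + 13.5611) = 145.7542 / 28.1978 = 5.16900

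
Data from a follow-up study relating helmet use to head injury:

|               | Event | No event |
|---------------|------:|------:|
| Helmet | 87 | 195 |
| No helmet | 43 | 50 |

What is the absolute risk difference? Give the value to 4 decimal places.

Cells: a = 87, b = 195, c = 43, d = 50.
Risk in exposed = 87/282 = 0.308511; risk in unexposed = 43/93 = 0.462366.
Risk difference = 0.308511 − 0.462366 = -0.153855

-0.1539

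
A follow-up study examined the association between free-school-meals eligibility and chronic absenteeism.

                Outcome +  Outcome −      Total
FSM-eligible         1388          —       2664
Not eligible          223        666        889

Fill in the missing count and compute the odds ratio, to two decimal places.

The missing cell is in the exposed row: 2664 − 1388 = 1276.
So a = 1388, b = 1276, c = 223, d = 666.
OR = (a·d)/(b·c) = (1388 × 666) / (1276 × 223) = 924408 / 284548 = 3.24869

3.25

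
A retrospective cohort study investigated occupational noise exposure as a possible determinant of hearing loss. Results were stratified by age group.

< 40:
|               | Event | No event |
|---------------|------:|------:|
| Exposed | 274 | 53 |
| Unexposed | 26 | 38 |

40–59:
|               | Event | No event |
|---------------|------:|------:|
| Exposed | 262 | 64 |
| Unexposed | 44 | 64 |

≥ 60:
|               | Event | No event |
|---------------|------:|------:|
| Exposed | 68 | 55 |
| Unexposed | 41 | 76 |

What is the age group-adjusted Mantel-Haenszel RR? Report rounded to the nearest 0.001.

1.889

RR_MH = Σ(aᵢ·n₀ᵢ/nᵢ) / Σ(cᵢ·n₁ᵢ/nᵢ), with n₁ᵢ = aᵢ+bᵢ (exposed), n₀ᵢ = cᵢ+dᵢ (unexposed), nᵢ = n₁ᵢ+n₀ᵢ.
Stratum 1 (< 40): n₁ = 327, n₀ = 64, n = 391; a·n₀/n = 274·64/391 = 44.8491; c·n₁/n = 26·327/391 = 21.7442
Stratum 2 (40–59): n₁ = 326, n₀ = 108, n = 434; a·n₀/n = 262·108/434 = 65.1982; c·n₁/n = 44·326/434 = 33.0507
Stratum 3 (≥ 60): n₁ = 123, n₀ = 117, n = 240; a·n₀/n = 68·117/240 = 33.1500; c·n₁/n = 41·123/240 = 21.0125
RR_MH = (44.8491 + 65.1982 + 33.1500) / (21.7442 + 33.0507 + 21.0125) = 143.1973 / 75.8074 = 1.88896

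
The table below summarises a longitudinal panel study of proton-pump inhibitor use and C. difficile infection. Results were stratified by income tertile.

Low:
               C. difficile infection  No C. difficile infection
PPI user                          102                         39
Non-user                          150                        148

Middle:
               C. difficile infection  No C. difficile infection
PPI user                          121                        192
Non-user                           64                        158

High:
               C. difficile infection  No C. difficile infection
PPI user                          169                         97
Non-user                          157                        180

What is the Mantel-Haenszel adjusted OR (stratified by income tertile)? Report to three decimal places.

OR_MH = Σ(aᵢdᵢ/nᵢ) / Σ(bᵢcᵢ/nᵢ), where nᵢ is the stratum total.
Stratum 1 (Low): n = 439; a·d/n = 102·148/439 = 34.3872; b·c/n = 39·150/439 = 13.3257
Stratum 2 (Middle): n = 535; a·d/n = 121·158/535 = 35.7346; b·c/n = 192·64/535 = 22.9682
Stratum 3 (High): n = 603; a·d/n = 169·180/603 = 50.4478; b·c/n = 97·157/603 = 25.2554
OR_MH = (34.3872 + 35.7346 + 50.4478) / (13.3257 + 22.9682 + 25.2554) = 120.5696 / 61.5494 = 1.95891

1.959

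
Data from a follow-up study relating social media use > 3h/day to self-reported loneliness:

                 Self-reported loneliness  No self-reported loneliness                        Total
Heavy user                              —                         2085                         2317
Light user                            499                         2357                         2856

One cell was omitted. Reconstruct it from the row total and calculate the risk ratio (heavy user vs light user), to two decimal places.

0.57

The missing cell is in the exposed row: 2317 − 2085 = 232.
So a = 232, b = 2085, c = 499, d = 2357.
RR = [a/(a+b)] / [c/(c+d)] = (232/2317) / (499/2856) = 0.10013/0.17472 = 0.57309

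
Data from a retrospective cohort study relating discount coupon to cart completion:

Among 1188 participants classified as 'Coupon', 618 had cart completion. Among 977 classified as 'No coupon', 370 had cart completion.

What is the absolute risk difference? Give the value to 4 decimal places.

From the description: a = 618, b = 570, c = 370, d = 607.
Risk in exposed = 618/1188 = 0.520202; risk in unexposed = 370/977 = 0.378710.
Risk difference = 0.520202 − 0.378710 = 0.141492

0.1415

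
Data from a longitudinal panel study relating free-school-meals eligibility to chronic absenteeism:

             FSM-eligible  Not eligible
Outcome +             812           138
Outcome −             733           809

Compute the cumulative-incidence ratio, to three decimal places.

3.607

Reading the table with exposure as columns: a = 812 (FSM-eligible, case), b = 733 (FSM-eligible, non-case), c = 138 (Not eligible, case), d = 809.
Risk in exposed = 812/1545 = 0.52557; risk in unexposed = 138/947 = 0.14572.
RR = 0.52557 / 0.14572 = 3.60660
The risk among the exposed is 3.61 times that among the unexposed.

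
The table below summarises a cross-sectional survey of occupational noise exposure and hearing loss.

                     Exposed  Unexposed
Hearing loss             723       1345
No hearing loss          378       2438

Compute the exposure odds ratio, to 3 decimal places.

Reading the table with exposure as columns: a = 723 (Exposed, case), b = 378 (Exposed, non-case), c = 1345 (Unexposed, case), d = 2438.
OR = (a·d)/(b·c) = (723 × 2438) / (378 × 1345) = 1762674 / 508410 = 3.46703
The odds of hearing loss are about 3.47 times as high in the exposed group.

3.467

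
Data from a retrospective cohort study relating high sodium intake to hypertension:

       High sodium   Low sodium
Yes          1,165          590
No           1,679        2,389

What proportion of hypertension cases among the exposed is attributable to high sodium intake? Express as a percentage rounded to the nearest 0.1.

51.7

Reading the table with exposure as columns: a = 1165 (High sodium, case), b = 1679 (High sodium, non-case), c = 590 (Low sodium, case), d = 2389.
Risk in exposed = 1165/2844 = 0.40963; risk in unexposed = 590/2979 = 0.19805.
RR = 0.40963/0.19805 = 2.06831
AR% = (RR − 1)/RR × 100 = (2.06831 − 1)/2.06831 × 100 = 51.6513%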